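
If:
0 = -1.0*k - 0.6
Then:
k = -0.60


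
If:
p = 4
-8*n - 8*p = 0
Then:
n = -4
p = 4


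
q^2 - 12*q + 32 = (q - 8)*(q - 4)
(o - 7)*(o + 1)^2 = o^3 - 5*o^2 - 13*o - 7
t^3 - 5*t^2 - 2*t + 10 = (t - 5)*(t - sqrt(2))*(t + sqrt(2))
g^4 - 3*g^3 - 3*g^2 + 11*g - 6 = (g - 3)*(g - 1)^2*(g + 2)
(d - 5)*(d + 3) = d^2 - 2*d - 15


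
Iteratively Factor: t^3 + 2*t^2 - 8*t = (t - 2)*(t^2 + 4*t) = (t - 2)*(t + 4)*(t)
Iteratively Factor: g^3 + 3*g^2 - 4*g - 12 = (g + 2)*(g^2 + g - 6) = (g - 2)*(g + 2)*(g + 3)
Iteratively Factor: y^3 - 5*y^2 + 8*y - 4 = (y - 2)*(y^2 - 3*y + 2) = (y - 2)^2*(y - 1)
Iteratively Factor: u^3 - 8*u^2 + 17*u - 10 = (u - 5)*(u^2 - 3*u + 2) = (u - 5)*(u - 1)*(u - 2)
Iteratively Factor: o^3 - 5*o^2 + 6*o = (o)*(o^2 - 5*o + 6) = o*(o - 2)*(o - 3)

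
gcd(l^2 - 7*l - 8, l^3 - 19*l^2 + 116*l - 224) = l - 8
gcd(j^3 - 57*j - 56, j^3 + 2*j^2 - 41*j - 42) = j^2 + 8*j + 7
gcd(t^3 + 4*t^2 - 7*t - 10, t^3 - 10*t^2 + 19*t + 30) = t + 1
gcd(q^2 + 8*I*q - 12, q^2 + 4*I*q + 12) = q + 6*I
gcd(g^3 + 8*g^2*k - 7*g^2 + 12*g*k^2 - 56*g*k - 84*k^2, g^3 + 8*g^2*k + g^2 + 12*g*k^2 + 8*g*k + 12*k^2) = g^2 + 8*g*k + 12*k^2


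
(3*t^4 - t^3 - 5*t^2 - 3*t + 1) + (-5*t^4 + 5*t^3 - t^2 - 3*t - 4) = -2*t^4 + 4*t^3 - 6*t^2 - 6*t - 3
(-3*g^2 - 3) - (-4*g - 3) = -3*g^2 + 4*g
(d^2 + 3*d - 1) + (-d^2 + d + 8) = 4*d + 7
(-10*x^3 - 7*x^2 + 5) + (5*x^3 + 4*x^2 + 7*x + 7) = -5*x^3 - 3*x^2 + 7*x + 12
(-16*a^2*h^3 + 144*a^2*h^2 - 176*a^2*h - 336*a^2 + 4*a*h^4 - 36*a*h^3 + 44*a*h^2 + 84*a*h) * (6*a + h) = -96*a^3*h^3 + 864*a^3*h^2 - 1056*a^3*h - 2016*a^3 + 8*a^2*h^4 - 72*a^2*h^3 + 88*a^2*h^2 + 168*a^2*h + 4*a*h^5 - 36*a*h^4 + 44*a*h^3 + 84*a*h^2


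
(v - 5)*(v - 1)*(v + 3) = v^3 - 3*v^2 - 13*v + 15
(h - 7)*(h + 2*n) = h^2 + 2*h*n - 7*h - 14*n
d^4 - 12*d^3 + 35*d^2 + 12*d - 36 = (d - 6)^2*(d - 1)*(d + 1)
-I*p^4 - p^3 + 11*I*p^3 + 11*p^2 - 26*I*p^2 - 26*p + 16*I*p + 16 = (p - 8)*(p - 2)*(p - I)*(-I*p + I)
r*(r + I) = r^2 + I*r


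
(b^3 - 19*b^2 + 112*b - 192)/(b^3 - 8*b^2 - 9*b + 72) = (b - 8)/(b + 3)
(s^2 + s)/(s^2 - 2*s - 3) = s/(s - 3)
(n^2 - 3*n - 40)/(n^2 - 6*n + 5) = (n^2 - 3*n - 40)/(n^2 - 6*n + 5)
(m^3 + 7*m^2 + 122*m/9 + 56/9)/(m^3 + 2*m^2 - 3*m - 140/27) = 3*(3*m^2 + 14*m + 8)/(9*m^2 - 3*m - 20)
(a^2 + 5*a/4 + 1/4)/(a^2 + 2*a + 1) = (a + 1/4)/(a + 1)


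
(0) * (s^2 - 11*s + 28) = 0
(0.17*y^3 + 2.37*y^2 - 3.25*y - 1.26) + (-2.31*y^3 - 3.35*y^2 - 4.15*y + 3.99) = -2.14*y^3 - 0.98*y^2 - 7.4*y + 2.73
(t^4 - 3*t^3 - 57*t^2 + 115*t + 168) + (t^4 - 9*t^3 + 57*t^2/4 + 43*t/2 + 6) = 2*t^4 - 12*t^3 - 171*t^2/4 + 273*t/2 + 174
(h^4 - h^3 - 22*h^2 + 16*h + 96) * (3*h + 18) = 3*h^5 + 15*h^4 - 84*h^3 - 348*h^2 + 576*h + 1728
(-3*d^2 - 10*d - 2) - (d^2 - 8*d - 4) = -4*d^2 - 2*d + 2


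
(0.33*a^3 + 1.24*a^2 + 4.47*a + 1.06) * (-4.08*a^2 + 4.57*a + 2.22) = -1.3464*a^5 - 3.5511*a^4 - 11.8382*a^3 + 18.8559*a^2 + 14.7676*a + 2.3532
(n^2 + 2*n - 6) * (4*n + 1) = 4*n^3 + 9*n^2 - 22*n - 6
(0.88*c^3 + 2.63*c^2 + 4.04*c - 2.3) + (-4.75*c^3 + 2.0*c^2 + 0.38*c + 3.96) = -3.87*c^3 + 4.63*c^2 + 4.42*c + 1.66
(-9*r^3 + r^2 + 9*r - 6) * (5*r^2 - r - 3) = -45*r^5 + 14*r^4 + 71*r^3 - 42*r^2 - 21*r + 18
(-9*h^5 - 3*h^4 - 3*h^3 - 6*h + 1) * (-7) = 63*h^5 + 21*h^4 + 21*h^3 + 42*h - 7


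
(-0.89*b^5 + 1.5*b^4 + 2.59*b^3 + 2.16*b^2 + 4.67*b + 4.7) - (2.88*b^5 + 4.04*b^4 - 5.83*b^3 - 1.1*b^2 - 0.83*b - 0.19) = -3.77*b^5 - 2.54*b^4 + 8.42*b^3 + 3.26*b^2 + 5.5*b + 4.89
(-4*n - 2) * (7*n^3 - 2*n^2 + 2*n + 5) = -28*n^4 - 6*n^3 - 4*n^2 - 24*n - 10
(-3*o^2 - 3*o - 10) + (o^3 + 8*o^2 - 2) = o^3 + 5*o^2 - 3*o - 12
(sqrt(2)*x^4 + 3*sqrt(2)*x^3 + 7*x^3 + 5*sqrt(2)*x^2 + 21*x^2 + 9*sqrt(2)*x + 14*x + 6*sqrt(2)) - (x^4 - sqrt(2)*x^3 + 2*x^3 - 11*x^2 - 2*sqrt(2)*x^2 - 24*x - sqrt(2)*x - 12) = -x^4 + sqrt(2)*x^4 + 5*x^3 + 4*sqrt(2)*x^3 + 7*sqrt(2)*x^2 + 32*x^2 + 10*sqrt(2)*x + 38*x + 6*sqrt(2) + 12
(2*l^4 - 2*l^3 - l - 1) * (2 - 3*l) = -6*l^5 + 10*l^4 - 4*l^3 + 3*l^2 + l - 2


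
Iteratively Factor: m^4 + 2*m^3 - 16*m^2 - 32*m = (m + 4)*(m^3 - 2*m^2 - 8*m) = m*(m + 4)*(m^2 - 2*m - 8) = m*(m + 2)*(m + 4)*(m - 4)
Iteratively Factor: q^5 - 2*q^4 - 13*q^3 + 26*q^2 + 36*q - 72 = (q - 3)*(q^4 + q^3 - 10*q^2 - 4*q + 24) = (q - 3)*(q - 2)*(q^3 + 3*q^2 - 4*q - 12) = (q - 3)*(q - 2)*(q + 2)*(q^2 + q - 6) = (q - 3)*(q - 2)^2*(q + 2)*(q + 3)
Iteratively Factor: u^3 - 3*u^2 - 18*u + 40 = (u - 2)*(u^2 - u - 20) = (u - 5)*(u - 2)*(u + 4)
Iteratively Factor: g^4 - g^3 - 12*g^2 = (g + 3)*(g^3 - 4*g^2) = g*(g + 3)*(g^2 - 4*g) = g*(g - 4)*(g + 3)*(g)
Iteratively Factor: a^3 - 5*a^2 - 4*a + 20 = (a + 2)*(a^2 - 7*a + 10) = (a - 2)*(a + 2)*(a - 5)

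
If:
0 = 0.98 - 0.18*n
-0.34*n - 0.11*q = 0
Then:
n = 5.44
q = -16.83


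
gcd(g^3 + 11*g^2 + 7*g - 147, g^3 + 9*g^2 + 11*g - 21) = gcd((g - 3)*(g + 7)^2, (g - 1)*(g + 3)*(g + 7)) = g + 7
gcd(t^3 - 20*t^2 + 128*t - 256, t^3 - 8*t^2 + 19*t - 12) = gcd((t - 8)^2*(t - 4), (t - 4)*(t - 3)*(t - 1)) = t - 4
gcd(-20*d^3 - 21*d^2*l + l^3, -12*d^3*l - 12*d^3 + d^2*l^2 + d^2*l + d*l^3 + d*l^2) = 4*d + l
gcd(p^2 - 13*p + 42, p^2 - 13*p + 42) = p^2 - 13*p + 42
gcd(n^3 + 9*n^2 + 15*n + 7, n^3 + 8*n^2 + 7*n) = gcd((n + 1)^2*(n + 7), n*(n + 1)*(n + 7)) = n^2 + 8*n + 7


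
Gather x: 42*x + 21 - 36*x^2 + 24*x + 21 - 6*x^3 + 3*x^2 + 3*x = -6*x^3 - 33*x^2 + 69*x + 42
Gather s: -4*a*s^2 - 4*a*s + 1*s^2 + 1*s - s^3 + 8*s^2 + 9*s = -s^3 + s^2*(9 - 4*a) + s*(10 - 4*a)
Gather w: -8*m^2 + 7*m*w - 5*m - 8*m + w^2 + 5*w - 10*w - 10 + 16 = -8*m^2 - 13*m + w^2 + w*(7*m - 5) + 6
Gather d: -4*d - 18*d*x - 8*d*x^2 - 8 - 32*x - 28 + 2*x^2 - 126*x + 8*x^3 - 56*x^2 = d*(-8*x^2 - 18*x - 4) + 8*x^3 - 54*x^2 - 158*x - 36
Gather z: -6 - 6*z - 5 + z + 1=-5*z - 10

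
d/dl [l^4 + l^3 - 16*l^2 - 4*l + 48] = 4*l^3 + 3*l^2 - 32*l - 4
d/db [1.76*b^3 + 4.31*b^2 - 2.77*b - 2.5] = 5.28*b^2 + 8.62*b - 2.77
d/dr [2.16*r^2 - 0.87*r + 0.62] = 4.32*r - 0.87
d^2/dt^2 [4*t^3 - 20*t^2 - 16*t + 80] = 24*t - 40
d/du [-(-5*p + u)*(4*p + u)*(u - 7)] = 20*p^2 + 2*p*u - 7*p - 3*u^2 + 14*u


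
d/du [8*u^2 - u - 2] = 16*u - 1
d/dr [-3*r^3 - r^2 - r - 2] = -9*r^2 - 2*r - 1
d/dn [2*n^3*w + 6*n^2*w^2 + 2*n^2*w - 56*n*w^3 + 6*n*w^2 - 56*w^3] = 2*w*(3*n^2 + 6*n*w + 2*n - 28*w^2 + 3*w)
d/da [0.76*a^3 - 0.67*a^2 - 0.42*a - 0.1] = 2.28*a^2 - 1.34*a - 0.42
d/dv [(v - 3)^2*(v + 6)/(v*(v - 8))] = (v^4 - 16*v^3 + 27*v^2 - 108*v + 432)/(v^2*(v^2 - 16*v + 64))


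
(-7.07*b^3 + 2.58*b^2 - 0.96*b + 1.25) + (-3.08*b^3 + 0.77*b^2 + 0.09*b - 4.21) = -10.15*b^3 + 3.35*b^2 - 0.87*b - 2.96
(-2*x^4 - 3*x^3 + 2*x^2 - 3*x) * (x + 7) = -2*x^5 - 17*x^4 - 19*x^3 + 11*x^2 - 21*x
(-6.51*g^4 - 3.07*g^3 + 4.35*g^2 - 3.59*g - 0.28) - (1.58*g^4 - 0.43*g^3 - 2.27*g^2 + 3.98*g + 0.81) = -8.09*g^4 - 2.64*g^3 + 6.62*g^2 - 7.57*g - 1.09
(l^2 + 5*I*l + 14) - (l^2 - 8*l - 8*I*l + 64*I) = 8*l + 13*I*l + 14 - 64*I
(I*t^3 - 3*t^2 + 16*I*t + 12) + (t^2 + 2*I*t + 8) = I*t^3 - 2*t^2 + 18*I*t + 20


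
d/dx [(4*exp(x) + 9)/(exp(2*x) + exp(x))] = (-4*exp(2*x) - 18*exp(x) - 9)*exp(-x)/(exp(2*x) + 2*exp(x) + 1)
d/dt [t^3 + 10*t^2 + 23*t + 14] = 3*t^2 + 20*t + 23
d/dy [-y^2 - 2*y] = -2*y - 2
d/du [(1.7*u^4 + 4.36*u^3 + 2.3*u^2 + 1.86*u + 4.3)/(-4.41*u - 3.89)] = (-22.491*u^4 - 64.9072*u^3 - 61.0242*u^2 - 17.894*u + 11.7276)/(19.4481*u^2 + 34.3098*u + 15.1321)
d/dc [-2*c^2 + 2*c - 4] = 2 - 4*c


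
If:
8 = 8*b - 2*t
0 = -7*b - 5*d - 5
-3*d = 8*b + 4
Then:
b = -5/19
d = -12/19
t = -96/19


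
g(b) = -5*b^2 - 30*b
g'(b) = -10*b - 30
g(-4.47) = 34.20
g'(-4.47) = 14.70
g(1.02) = -35.80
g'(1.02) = -40.20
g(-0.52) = 14.25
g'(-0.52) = -24.80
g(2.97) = -133.20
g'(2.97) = -59.70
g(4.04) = -202.81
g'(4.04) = -70.40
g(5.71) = -334.32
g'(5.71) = -87.10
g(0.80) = -27.20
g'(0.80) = -38.00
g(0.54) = -17.66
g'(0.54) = -35.40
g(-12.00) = -360.00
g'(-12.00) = 90.00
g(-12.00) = -360.00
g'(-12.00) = 90.00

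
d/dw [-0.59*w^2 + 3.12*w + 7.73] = 3.12 - 1.18*w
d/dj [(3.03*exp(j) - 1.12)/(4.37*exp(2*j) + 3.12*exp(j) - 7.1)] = (-13.2411*exp(2*j) + 9.7888*exp(j) - 18.0186)*exp(j)/(19.0969*exp(4*j) + 27.2688*exp(3*j) - 52.3196*exp(2*j) - 44.304*exp(j) + 50.41)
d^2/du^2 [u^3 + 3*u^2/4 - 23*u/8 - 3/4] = 6*u + 3/2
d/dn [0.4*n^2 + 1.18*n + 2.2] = 0.8*n + 1.18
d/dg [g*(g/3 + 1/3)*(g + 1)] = (g + 1)*(3*g + 1)/3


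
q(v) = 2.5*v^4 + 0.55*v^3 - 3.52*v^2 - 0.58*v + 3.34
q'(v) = 10.0*v^3 + 1.65*v^2 - 7.04*v - 0.58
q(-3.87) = 481.76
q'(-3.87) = -528.23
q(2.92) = 167.08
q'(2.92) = 241.90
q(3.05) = 200.77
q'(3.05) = 277.02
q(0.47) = 2.47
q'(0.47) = -2.49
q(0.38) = 2.69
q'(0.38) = -2.47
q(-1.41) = 5.50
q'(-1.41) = -15.41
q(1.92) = 27.12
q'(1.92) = 62.76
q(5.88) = 2978.51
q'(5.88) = 2048.05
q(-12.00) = 50393.02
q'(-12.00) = -16958.50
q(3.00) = 187.27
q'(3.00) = 263.15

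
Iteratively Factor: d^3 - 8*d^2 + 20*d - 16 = (d - 4)*(d^2 - 4*d + 4) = (d - 4)*(d - 2)*(d - 2)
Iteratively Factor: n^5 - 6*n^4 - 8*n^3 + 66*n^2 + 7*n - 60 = (n - 5)*(n^4 - n^3 - 13*n^2 + n + 12) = (n - 5)*(n + 1)*(n^3 - 2*n^2 - 11*n + 12) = (n - 5)*(n - 4)*(n + 1)*(n^2 + 2*n - 3) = (n - 5)*(n - 4)*(n - 1)*(n + 1)*(n + 3)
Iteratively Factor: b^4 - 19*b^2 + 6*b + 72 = (b + 2)*(b^3 - 2*b^2 - 15*b + 36) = (b - 3)*(b + 2)*(b^2 + b - 12) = (b - 3)^2*(b + 2)*(b + 4)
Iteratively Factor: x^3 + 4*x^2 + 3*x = (x)*(x^2 + 4*x + 3) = x*(x + 3)*(x + 1)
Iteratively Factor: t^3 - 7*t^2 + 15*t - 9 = (t - 3)*(t^2 - 4*t + 3) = (t - 3)^2*(t - 1)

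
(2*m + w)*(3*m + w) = 6*m^2 + 5*m*w + w^2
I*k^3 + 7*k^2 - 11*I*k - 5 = (k - 5*I)*(k - I)*(I*k + 1)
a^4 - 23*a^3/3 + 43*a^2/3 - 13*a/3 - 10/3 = (a - 5)*(a - 2)*(a - 1)*(a + 1/3)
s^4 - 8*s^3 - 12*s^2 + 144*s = s*(s - 6)^2*(s + 4)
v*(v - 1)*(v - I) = v^3 - v^2 - I*v^2 + I*v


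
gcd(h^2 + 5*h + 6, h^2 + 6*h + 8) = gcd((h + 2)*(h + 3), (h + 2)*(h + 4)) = h + 2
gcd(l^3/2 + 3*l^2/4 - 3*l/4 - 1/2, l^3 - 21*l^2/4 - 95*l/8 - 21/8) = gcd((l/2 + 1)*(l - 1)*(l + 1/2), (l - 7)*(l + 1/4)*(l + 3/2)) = 1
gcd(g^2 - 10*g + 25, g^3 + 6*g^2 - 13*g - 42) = 1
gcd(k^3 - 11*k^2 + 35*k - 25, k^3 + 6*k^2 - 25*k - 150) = k - 5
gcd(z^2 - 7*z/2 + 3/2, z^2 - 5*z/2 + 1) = z - 1/2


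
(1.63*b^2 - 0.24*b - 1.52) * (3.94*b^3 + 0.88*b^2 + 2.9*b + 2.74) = 6.4222*b^5 + 0.4888*b^4 - 1.473*b^3 + 2.4326*b^2 - 5.0656*b - 4.1648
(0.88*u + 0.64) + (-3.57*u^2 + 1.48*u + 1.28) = -3.57*u^2 + 2.36*u + 1.92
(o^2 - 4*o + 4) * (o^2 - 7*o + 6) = o^4 - 11*o^3 + 38*o^2 - 52*o + 24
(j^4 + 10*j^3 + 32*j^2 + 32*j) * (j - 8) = j^5 + 2*j^4 - 48*j^3 - 224*j^2 - 256*j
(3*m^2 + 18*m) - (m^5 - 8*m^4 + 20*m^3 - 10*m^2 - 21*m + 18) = -m^5 + 8*m^4 - 20*m^3 + 13*m^2 + 39*m - 18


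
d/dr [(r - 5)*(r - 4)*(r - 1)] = 3*r^2 - 20*r + 29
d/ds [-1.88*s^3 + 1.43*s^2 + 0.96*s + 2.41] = -5.64*s^2 + 2.86*s + 0.96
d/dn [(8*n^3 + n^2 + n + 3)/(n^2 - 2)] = (8*n^4 - 49*n^2 - 10*n - 2)/(n^4 - 4*n^2 + 4)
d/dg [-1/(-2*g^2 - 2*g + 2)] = (-g - 1/2)/(g^2 + g - 1)^2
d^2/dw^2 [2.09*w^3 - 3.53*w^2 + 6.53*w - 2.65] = 12.54*w - 7.06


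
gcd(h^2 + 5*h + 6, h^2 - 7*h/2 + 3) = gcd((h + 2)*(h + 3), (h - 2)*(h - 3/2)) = 1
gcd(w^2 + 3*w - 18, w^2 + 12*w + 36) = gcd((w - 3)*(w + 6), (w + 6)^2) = w + 6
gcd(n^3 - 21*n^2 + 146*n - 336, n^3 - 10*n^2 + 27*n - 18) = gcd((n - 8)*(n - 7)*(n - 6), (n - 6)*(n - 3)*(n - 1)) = n - 6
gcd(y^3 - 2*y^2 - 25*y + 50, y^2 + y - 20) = y + 5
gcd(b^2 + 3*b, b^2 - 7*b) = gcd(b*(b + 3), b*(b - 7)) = b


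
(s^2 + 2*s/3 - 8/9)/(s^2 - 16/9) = (3*s - 2)/(3*s - 4)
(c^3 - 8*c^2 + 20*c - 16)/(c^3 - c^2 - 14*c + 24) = (c^2 - 6*c + 8)/(c^2 + c - 12)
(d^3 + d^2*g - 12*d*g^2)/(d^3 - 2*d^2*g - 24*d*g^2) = (d - 3*g)/(d - 6*g)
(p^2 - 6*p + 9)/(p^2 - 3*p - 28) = (-p^2 + 6*p - 9)/(-p^2 + 3*p + 28)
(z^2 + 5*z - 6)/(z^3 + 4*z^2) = (z^2 + 5*z - 6)/(z^2*(z + 4))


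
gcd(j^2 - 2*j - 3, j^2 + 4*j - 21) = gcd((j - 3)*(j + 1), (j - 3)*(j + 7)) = j - 3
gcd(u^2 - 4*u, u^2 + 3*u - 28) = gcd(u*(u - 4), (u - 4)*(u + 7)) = u - 4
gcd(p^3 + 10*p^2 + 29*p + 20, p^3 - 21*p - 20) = p^2 + 5*p + 4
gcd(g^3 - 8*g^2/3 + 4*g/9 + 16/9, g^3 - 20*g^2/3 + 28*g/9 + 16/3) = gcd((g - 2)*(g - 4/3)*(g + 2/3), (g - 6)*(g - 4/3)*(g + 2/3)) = g^2 - 2*g/3 - 8/9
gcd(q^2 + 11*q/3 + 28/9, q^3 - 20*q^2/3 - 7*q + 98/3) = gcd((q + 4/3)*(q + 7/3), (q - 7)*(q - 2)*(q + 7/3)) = q + 7/3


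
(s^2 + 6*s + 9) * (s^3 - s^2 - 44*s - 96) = s^5 + 5*s^4 - 41*s^3 - 369*s^2 - 972*s - 864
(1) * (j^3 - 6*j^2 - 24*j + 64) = j^3 - 6*j^2 - 24*j + 64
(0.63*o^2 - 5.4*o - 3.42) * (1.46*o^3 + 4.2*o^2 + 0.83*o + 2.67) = 0.9198*o^5 - 5.238*o^4 - 27.1503*o^3 - 17.1639*o^2 - 17.2566*o - 9.1314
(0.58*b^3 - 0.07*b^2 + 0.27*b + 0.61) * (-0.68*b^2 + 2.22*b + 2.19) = -0.3944*b^5 + 1.3352*b^4 + 0.9312*b^3 + 0.0313000000000001*b^2 + 1.9455*b + 1.3359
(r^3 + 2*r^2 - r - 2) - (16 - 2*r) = r^3 + 2*r^2 + r - 18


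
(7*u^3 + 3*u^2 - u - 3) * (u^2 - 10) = 7*u^5 + 3*u^4 - 71*u^3 - 33*u^2 + 10*u + 30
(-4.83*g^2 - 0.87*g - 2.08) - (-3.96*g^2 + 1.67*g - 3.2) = -0.87*g^2 - 2.54*g + 1.12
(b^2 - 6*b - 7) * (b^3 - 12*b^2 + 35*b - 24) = b^5 - 18*b^4 + 100*b^3 - 150*b^2 - 101*b + 168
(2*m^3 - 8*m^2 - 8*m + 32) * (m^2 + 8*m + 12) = 2*m^5 + 8*m^4 - 48*m^3 - 128*m^2 + 160*m + 384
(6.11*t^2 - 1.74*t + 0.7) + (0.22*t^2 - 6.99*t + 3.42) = 6.33*t^2 - 8.73*t + 4.12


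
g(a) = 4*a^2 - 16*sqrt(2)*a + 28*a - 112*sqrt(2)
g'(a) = 8*a - 16*sqrt(2) + 28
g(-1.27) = -158.76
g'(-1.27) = -4.79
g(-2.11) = -151.92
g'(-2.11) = -11.51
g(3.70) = -83.75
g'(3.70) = 34.97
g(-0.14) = -159.07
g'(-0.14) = 4.25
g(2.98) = -106.86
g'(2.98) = 29.21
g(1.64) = -138.82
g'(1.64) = 18.49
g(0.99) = -149.15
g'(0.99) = 13.29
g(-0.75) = -160.17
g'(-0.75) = -0.63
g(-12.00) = 353.14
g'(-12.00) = -90.63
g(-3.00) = -138.51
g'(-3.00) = -18.63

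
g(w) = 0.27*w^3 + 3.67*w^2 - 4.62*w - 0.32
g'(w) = 0.81*w^2 + 7.34*w - 4.62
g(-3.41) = 47.40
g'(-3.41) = -20.23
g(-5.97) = 100.61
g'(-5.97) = -19.57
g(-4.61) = 72.52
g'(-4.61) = -21.24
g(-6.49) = 110.44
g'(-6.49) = -18.14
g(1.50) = 1.92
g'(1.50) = 8.21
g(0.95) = -1.17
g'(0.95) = 3.08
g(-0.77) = 5.29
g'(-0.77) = -9.79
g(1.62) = 2.98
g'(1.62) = 9.40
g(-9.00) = 141.70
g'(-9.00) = -5.07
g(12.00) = 939.28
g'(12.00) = 200.10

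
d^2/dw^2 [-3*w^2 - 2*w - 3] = -6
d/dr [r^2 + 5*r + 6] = 2*r + 5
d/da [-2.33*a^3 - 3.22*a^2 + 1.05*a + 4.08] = -6.99*a^2 - 6.44*a + 1.05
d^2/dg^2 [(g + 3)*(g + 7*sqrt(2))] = 2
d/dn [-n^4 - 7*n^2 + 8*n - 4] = -4*n^3 - 14*n + 8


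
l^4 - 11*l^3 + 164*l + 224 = (l - 8)*(l - 7)*(l + 2)^2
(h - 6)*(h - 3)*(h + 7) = h^3 - 2*h^2 - 45*h + 126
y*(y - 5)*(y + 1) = y^3 - 4*y^2 - 5*y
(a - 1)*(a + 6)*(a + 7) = a^3 + 12*a^2 + 29*a - 42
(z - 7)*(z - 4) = z^2 - 11*z + 28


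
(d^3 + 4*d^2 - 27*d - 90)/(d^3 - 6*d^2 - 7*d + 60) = (d + 6)/(d - 4)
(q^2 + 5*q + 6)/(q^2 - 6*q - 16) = (q + 3)/(q - 8)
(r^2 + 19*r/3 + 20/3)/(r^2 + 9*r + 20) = (r + 4/3)/(r + 4)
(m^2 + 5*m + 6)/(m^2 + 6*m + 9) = (m + 2)/(m + 3)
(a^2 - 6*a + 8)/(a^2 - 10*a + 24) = (a - 2)/(a - 6)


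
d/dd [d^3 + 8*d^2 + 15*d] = 3*d^2 + 16*d + 15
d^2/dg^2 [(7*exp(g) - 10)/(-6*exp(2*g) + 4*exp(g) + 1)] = (-252*exp(4*g) + 1272*exp(3*g) - 972*exp(2*g) + 428*exp(g) - 47)*exp(g)/(216*exp(6*g) - 432*exp(5*g) + 180*exp(4*g) + 80*exp(3*g) - 30*exp(2*g) - 12*exp(g) - 1)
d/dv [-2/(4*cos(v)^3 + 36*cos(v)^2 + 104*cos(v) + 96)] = (3*sin(v)^2 - 18*cos(v) - 29)*sin(v)/(2*(cos(v)^3 + 9*cos(v)^2 + 26*cos(v) + 24)^2)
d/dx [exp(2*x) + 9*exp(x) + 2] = (2*exp(x) + 9)*exp(x)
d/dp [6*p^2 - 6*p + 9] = 12*p - 6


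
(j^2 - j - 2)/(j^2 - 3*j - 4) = (j - 2)/(j - 4)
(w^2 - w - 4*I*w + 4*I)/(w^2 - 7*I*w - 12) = (w - 1)/(w - 3*I)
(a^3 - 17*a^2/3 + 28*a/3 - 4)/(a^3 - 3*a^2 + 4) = (a^2 - 11*a/3 + 2)/(a^2 - a - 2)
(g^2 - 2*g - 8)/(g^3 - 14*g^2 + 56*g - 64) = (g + 2)/(g^2 - 10*g + 16)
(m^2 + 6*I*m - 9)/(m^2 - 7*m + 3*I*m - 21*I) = (m + 3*I)/(m - 7)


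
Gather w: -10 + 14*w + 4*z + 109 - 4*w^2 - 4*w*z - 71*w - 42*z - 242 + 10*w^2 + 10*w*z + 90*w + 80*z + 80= 6*w^2 + w*(6*z + 33) + 42*z - 63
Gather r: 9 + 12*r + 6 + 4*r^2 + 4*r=4*r^2 + 16*r + 15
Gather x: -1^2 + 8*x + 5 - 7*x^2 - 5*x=-7*x^2 + 3*x + 4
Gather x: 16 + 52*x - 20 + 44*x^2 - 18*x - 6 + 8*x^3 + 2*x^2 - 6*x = 8*x^3 + 46*x^2 + 28*x - 10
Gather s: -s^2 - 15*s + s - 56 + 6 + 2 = -s^2 - 14*s - 48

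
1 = 1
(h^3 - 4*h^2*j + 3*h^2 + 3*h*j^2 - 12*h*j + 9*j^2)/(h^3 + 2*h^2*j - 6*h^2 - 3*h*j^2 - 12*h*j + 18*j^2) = (h^2 - 3*h*j + 3*h - 9*j)/(h^2 + 3*h*j - 6*h - 18*j)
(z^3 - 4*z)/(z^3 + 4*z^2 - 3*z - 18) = z*(z + 2)/(z^2 + 6*z + 9)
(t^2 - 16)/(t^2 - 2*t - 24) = (t - 4)/(t - 6)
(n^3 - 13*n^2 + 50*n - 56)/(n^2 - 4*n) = n - 9 + 14/n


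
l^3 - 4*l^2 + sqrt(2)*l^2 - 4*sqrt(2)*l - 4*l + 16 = (l - 4)*(l - sqrt(2))*(l + 2*sqrt(2))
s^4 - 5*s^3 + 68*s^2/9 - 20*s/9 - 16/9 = (s - 2)^2*(s - 4/3)*(s + 1/3)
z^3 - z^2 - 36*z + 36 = (z - 6)*(z - 1)*(z + 6)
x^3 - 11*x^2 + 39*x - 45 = (x - 5)*(x - 3)^2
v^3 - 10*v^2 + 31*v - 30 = (v - 5)*(v - 3)*(v - 2)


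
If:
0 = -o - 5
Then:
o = -5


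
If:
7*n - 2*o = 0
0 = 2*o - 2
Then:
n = 2/7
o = 1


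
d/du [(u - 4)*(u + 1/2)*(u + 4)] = 3*u^2 + u - 16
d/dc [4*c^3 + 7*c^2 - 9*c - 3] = 12*c^2 + 14*c - 9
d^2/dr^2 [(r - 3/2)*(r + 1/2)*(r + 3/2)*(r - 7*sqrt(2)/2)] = 12*r^2 - 21*sqrt(2)*r + 3*r - 7*sqrt(2)/2 - 9/2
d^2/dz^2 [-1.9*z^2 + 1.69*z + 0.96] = -3.80000000000000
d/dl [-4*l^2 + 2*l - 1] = 2 - 8*l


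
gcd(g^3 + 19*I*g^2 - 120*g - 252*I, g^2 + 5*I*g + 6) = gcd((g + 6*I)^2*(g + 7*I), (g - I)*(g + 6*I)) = g + 6*I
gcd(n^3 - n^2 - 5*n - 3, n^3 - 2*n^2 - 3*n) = n^2 - 2*n - 3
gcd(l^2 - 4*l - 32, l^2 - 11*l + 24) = l - 8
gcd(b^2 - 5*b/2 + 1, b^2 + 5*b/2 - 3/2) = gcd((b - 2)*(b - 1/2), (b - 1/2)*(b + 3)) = b - 1/2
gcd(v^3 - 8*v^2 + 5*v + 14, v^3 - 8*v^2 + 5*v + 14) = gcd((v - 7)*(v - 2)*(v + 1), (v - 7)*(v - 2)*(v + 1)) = v^3 - 8*v^2 + 5*v + 14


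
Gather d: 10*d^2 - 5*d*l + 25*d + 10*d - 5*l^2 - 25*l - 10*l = 10*d^2 + d*(35 - 5*l) - 5*l^2 - 35*l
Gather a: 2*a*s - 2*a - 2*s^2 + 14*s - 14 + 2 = a*(2*s - 2) - 2*s^2 + 14*s - 12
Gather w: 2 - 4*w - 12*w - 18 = -16*w - 16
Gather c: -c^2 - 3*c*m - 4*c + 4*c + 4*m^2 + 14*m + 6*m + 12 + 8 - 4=-c^2 - 3*c*m + 4*m^2 + 20*m + 16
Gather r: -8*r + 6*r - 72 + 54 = -2*r - 18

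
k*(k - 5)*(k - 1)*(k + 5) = k^4 - k^3 - 25*k^2 + 25*k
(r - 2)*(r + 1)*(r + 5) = r^3 + 4*r^2 - 7*r - 10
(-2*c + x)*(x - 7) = -2*c*x + 14*c + x^2 - 7*x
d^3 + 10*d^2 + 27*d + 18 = (d + 1)*(d + 3)*(d + 6)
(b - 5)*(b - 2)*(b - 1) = b^3 - 8*b^2 + 17*b - 10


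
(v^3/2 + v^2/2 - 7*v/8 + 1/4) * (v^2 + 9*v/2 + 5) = v^5/2 + 11*v^4/4 + 31*v^3/8 - 19*v^2/16 - 13*v/4 + 5/4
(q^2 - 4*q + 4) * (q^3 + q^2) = q^5 - 3*q^4 + 4*q^2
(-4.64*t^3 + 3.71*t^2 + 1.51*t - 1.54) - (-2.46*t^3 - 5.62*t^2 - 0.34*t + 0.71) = -2.18*t^3 + 9.33*t^2 + 1.85*t - 2.25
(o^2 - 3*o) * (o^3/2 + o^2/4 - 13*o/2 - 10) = o^5/2 - 5*o^4/4 - 29*o^3/4 + 19*o^2/2 + 30*o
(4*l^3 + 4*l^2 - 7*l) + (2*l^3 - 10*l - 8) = 6*l^3 + 4*l^2 - 17*l - 8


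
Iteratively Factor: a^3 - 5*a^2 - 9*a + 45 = (a - 5)*(a^2 - 9) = (a - 5)*(a - 3)*(a + 3)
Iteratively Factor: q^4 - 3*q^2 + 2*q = (q)*(q^3 - 3*q + 2) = q*(q - 1)*(q^2 + q - 2) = q*(q - 1)*(q + 2)*(q - 1)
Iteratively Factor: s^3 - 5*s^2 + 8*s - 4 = (s - 2)*(s^2 - 3*s + 2) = (s - 2)^2*(s - 1)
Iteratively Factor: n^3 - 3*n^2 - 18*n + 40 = (n - 5)*(n^2 + 2*n - 8) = (n - 5)*(n - 2)*(n + 4)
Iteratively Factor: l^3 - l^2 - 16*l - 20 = (l + 2)*(l^2 - 3*l - 10) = (l - 5)*(l + 2)*(l + 2)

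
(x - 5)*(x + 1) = x^2 - 4*x - 5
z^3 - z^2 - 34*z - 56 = (z - 7)*(z + 2)*(z + 4)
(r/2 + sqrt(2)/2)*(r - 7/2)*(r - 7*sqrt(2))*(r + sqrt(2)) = r^4/2 - 5*sqrt(2)*r^3/2 - 7*r^3/4 - 13*r^2 + 35*sqrt(2)*r^2/4 - 7*sqrt(2)*r + 91*r/2 + 49*sqrt(2)/2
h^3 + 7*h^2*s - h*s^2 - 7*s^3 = (h - s)*(h + s)*(h + 7*s)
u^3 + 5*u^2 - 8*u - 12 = (u - 2)*(u + 1)*(u + 6)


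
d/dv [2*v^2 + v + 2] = 4*v + 1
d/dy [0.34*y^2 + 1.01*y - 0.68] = 0.68*y + 1.01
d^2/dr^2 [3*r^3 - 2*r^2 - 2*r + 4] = 18*r - 4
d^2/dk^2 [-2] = 0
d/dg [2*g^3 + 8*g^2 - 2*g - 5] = 6*g^2 + 16*g - 2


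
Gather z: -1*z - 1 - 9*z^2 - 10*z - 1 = -9*z^2 - 11*z - 2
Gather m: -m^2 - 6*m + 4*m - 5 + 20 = -m^2 - 2*m + 15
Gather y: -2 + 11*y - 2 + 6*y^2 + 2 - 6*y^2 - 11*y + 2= 0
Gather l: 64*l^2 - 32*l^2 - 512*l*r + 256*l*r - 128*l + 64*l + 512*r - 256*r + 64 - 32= 32*l^2 + l*(-256*r - 64) + 256*r + 32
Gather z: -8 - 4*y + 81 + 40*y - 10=36*y + 63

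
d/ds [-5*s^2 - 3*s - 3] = -10*s - 3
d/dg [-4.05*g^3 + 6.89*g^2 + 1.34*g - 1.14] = -12.15*g^2 + 13.78*g + 1.34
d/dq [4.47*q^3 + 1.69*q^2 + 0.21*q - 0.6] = 13.41*q^2 + 3.38*q + 0.21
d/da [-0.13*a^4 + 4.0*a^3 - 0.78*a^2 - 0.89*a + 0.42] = -0.52*a^3 + 12.0*a^2 - 1.56*a - 0.89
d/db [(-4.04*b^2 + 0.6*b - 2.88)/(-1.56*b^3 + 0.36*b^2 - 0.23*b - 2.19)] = (-6.3024*b^4 + 1.872*b^3 - 12.7652*b^2 + 19.7688*b - 1.9764)/(2.4336*b^6 - 1.1232*b^5 + 0.8472*b^4 + 6.6672*b^3 - 1.5239*b^2 + 1.0074*b + 4.7961)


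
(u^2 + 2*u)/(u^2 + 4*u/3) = 3*(u + 2)/(3*u + 4)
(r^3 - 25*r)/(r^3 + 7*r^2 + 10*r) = (r - 5)/(r + 2)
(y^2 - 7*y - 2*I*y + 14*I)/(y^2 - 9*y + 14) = (y - 2*I)/(y - 2)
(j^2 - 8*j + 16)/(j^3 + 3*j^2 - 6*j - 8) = (j^2 - 8*j + 16)/(j^3 + 3*j^2 - 6*j - 8)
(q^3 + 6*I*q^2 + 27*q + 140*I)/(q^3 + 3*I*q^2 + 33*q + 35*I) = (q + 4*I)/(q + I)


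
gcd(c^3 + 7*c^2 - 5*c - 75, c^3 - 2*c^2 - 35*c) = c + 5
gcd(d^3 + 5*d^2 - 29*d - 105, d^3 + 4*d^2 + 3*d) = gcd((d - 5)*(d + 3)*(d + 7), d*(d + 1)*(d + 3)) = d + 3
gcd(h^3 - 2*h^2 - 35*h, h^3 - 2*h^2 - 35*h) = h^3 - 2*h^2 - 35*h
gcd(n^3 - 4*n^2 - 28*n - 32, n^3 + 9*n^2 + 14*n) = n + 2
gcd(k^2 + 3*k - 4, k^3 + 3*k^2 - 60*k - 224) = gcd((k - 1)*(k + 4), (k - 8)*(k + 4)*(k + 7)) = k + 4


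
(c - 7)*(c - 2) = c^2 - 9*c + 14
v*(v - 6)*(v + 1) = v^3 - 5*v^2 - 6*v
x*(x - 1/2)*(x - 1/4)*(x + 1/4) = x^4 - x^3/2 - x^2/16 + x/32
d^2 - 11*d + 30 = (d - 6)*(d - 5)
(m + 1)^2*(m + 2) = m^3 + 4*m^2 + 5*m + 2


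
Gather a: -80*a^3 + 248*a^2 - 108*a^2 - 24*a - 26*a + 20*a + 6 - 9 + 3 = -80*a^3 + 140*a^2 - 30*a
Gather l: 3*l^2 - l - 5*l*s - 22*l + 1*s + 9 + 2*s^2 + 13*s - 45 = 3*l^2 + l*(-5*s - 23) + 2*s^2 + 14*s - 36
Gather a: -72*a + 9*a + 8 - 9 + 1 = -63*a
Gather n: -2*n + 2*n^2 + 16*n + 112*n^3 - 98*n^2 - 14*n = 112*n^3 - 96*n^2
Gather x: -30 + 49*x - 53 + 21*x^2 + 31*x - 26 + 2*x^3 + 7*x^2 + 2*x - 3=2*x^3 + 28*x^2 + 82*x - 112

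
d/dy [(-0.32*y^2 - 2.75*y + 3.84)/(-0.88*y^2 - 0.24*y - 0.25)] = (-2.3432*y^2 + 6.9184*y + 1.6091)/(0.7744*y^4 + 0.4224*y^3 + 0.4976*y^2 + 0.12*y + 0.0625)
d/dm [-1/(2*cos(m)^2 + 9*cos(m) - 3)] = -(4*cos(m) + 9)*sin(m)/(9*cos(m) + cos(2*m) - 2)^2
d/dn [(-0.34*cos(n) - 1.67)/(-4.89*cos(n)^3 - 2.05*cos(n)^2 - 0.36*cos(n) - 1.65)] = (3.3252*cos(n)^3 + 25.1959*cos(n)^2 + 6.847*cos(n) + 0.0401999999999999)*sin(n)/(23.9121*cos(n)^6 + 20.049*cos(n)^5 + 7.7233*cos(n)^4 + 17.613*cos(n)^3 + 6.8946*cos(n)^2 + 1.188*cos(n) + 2.7225)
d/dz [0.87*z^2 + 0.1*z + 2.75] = 1.74*z + 0.1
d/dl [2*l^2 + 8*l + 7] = 4*l + 8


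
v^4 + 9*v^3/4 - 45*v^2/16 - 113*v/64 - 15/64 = (v - 5/4)*(v + 1/4)^2*(v + 3)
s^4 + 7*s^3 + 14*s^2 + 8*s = s*(s + 1)*(s + 2)*(s + 4)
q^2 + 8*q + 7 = (q + 1)*(q + 7)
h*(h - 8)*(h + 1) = h^3 - 7*h^2 - 8*h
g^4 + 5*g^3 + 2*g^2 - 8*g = g*(g - 1)*(g + 2)*(g + 4)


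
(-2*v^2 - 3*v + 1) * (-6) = 12*v^2 + 18*v - 6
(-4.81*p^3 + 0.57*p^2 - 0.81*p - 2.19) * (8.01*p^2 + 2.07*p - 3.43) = -38.5281*p^5 - 5.391*p^4 + 11.1901*p^3 - 21.1737*p^2 - 1.755*p + 7.5117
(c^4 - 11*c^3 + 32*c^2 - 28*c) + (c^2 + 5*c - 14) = c^4 - 11*c^3 + 33*c^2 - 23*c - 14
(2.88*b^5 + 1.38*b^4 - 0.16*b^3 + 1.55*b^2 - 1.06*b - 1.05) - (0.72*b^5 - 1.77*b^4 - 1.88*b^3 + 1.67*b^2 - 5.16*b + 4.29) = 2.16*b^5 + 3.15*b^4 + 1.72*b^3 - 0.12*b^2 + 4.1*b - 5.34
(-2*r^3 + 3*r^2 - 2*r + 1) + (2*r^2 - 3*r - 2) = -2*r^3 + 5*r^2 - 5*r - 1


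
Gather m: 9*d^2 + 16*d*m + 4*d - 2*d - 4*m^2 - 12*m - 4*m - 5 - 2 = 9*d^2 + 2*d - 4*m^2 + m*(16*d - 16) - 7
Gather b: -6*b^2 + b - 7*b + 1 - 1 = -6*b^2 - 6*b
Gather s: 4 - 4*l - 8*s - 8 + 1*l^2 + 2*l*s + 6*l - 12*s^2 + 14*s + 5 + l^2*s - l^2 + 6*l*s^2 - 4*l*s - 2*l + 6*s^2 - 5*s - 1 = s^2*(6*l - 6) + s*(l^2 - 2*l + 1)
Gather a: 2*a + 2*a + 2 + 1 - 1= 4*a + 2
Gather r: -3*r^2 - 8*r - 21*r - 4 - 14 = -3*r^2 - 29*r - 18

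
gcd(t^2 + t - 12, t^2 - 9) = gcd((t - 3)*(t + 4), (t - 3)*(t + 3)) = t - 3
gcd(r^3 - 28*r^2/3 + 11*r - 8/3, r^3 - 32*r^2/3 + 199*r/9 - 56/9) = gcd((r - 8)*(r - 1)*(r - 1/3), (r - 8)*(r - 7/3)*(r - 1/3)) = r^2 - 25*r/3 + 8/3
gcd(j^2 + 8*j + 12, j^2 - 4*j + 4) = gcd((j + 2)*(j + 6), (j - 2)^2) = 1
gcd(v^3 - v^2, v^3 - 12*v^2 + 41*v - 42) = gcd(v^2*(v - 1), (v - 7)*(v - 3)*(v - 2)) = 1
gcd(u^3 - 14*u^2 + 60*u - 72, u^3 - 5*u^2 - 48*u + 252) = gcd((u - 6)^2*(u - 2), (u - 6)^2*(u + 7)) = u^2 - 12*u + 36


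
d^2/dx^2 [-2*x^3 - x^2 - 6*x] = -12*x - 2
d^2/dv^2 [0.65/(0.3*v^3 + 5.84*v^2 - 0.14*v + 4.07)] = (-(1.17*v + 7.592)*(0.3*v^3 + 5.84*v^2 - 0.14*v + 4.07) + 0.65*(0.9*v^2 + 11.68*v - 0.14)*(1.8*v^2 + 23.36*v - 0.28))/(0.3*v^3 + 5.84*v^2 - 0.14*v + 4.07)^3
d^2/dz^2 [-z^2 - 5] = -2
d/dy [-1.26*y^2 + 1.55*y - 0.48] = 1.55 - 2.52*y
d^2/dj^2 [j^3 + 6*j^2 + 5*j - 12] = 6*j + 12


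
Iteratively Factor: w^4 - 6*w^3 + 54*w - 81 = (w + 3)*(w^3 - 9*w^2 + 27*w - 27) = (w - 3)*(w + 3)*(w^2 - 6*w + 9) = (w - 3)^2*(w + 3)*(w - 3)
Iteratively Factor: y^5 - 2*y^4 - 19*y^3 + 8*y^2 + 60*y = (y)*(y^4 - 2*y^3 - 19*y^2 + 8*y + 60) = y*(y - 5)*(y^3 + 3*y^2 - 4*y - 12) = y*(y - 5)*(y + 2)*(y^2 + y - 6) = y*(y - 5)*(y + 2)*(y + 3)*(y - 2)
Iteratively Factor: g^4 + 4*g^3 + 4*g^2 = (g)*(g^3 + 4*g^2 + 4*g) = g*(g + 2)*(g^2 + 2*g) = g^2*(g + 2)*(g + 2)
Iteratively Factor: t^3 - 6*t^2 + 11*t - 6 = (t - 3)*(t^2 - 3*t + 2) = (t - 3)*(t - 1)*(t - 2)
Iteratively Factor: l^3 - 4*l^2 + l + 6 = (l - 3)*(l^2 - l - 2) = (l - 3)*(l - 2)*(l + 1)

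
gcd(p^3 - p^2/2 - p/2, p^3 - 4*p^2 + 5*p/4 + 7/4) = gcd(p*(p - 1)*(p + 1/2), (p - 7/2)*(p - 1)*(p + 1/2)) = p^2 - p/2 - 1/2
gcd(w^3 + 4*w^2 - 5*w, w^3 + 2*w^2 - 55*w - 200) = w + 5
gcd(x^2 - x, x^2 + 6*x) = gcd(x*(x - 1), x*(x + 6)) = x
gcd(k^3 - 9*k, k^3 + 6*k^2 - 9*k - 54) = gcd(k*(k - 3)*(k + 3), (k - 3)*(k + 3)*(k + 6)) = k^2 - 9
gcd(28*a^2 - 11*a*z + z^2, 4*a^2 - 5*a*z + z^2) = -4*a + z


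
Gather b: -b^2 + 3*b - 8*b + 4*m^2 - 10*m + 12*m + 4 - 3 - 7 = -b^2 - 5*b + 4*m^2 + 2*m - 6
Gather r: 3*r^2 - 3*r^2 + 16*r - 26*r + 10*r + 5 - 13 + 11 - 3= 0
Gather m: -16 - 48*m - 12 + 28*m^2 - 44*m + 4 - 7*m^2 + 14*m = 21*m^2 - 78*m - 24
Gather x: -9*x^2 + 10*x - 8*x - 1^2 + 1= -9*x^2 + 2*x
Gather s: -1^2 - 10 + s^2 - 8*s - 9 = s^2 - 8*s - 20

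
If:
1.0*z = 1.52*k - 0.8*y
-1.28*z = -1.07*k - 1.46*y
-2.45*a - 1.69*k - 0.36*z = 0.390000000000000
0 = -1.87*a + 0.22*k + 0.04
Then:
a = -0.00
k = -0.18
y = -0.06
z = -0.23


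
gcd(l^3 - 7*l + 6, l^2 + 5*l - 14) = l - 2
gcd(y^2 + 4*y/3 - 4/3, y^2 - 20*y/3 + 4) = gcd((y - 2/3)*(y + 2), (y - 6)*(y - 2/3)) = y - 2/3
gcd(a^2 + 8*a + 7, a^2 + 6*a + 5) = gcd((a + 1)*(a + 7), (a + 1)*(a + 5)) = a + 1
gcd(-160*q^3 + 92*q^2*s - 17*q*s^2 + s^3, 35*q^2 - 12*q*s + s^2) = 5*q - s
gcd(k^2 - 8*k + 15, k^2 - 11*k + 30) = k - 5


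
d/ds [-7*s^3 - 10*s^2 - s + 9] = -21*s^2 - 20*s - 1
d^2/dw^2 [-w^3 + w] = -6*w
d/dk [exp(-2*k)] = -2*exp(-2*k)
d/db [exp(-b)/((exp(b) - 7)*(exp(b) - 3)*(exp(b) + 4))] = 2*(-2*exp(3*b) + 9*exp(2*b) + 19*exp(b) - 42)*exp(-b)/(exp(6*b) - 12*exp(5*b) - 2*exp(4*b) + 396*exp(3*b) - 647*exp(2*b) - 3192*exp(b) + 7056)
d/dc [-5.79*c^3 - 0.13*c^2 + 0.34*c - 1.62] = -17.37*c^2 - 0.26*c + 0.34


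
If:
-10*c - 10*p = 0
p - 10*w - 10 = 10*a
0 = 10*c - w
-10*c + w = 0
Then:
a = -101*w/100 - 1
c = w/10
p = -w/10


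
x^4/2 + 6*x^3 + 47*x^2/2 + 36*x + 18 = (x/2 + 1)*(x + 1)*(x + 3)*(x + 6)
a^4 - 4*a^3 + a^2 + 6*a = a*(a - 3)*(a - 2)*(a + 1)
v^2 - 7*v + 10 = (v - 5)*(v - 2)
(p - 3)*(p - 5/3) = p^2 - 14*p/3 + 5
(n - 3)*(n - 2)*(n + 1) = n^3 - 4*n^2 + n + 6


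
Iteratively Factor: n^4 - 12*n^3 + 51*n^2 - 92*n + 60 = (n - 2)*(n^3 - 10*n^2 + 31*n - 30) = (n - 2)^2*(n^2 - 8*n + 15) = (n - 3)*(n - 2)^2*(n - 5)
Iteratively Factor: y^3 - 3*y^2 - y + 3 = (y - 1)*(y^2 - 2*y - 3) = (y - 1)*(y + 1)*(y - 3)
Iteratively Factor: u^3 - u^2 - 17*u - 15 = (u + 3)*(u^2 - 4*u - 5) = (u - 5)*(u + 3)*(u + 1)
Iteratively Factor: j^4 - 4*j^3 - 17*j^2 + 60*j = (j - 3)*(j^3 - j^2 - 20*j) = (j - 5)*(j - 3)*(j^2 + 4*j) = (j - 5)*(j - 3)*(j + 4)*(j)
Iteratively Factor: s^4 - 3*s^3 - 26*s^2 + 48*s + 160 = (s - 4)*(s^3 + s^2 - 22*s - 40) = (s - 4)*(s + 4)*(s^2 - 3*s - 10) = (s - 4)*(s + 2)*(s + 4)*(s - 5)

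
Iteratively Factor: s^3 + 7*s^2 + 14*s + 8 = (s + 4)*(s^2 + 3*s + 2) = (s + 2)*(s + 4)*(s + 1)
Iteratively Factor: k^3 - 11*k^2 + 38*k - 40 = (k - 5)*(k^2 - 6*k + 8) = (k - 5)*(k - 2)*(k - 4)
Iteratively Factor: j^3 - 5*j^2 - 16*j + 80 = (j - 4)*(j^2 - j - 20) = (j - 5)*(j - 4)*(j + 4)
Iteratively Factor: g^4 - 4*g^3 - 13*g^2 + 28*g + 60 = (g + 2)*(g^3 - 6*g^2 - g + 30) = (g - 5)*(g + 2)*(g^2 - g - 6) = (g - 5)*(g - 3)*(g + 2)*(g + 2)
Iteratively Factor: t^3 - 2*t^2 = (t - 2)*(t^2) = t*(t - 2)*(t)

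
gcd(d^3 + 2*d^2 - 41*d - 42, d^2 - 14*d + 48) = d - 6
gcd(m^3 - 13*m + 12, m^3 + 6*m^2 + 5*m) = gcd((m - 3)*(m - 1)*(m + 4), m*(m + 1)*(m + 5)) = 1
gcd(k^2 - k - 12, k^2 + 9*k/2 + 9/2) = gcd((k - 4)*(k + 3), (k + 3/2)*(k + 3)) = k + 3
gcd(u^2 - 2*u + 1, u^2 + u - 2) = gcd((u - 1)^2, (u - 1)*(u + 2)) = u - 1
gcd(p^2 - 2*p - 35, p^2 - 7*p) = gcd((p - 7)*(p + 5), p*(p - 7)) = p - 7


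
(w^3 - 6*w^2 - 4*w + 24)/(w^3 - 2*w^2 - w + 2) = (w^2 - 4*w - 12)/(w^2 - 1)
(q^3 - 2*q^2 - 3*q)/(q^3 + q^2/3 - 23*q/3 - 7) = 3*q/(3*q + 7)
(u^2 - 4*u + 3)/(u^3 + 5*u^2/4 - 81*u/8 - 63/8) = 8*(u - 1)/(8*u^2 + 34*u + 21)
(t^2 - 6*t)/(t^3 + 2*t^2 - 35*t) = (t - 6)/(t^2 + 2*t - 35)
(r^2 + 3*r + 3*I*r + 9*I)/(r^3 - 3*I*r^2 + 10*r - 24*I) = (r + 3)/(r^2 - 6*I*r - 8)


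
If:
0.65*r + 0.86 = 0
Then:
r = -1.32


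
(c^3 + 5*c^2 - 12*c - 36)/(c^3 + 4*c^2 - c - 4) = (c^3 + 5*c^2 - 12*c - 36)/(c^3 + 4*c^2 - c - 4)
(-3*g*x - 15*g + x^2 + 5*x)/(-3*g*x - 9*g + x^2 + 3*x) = (x + 5)/(x + 3)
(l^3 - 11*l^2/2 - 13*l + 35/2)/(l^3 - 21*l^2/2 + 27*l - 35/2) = (2*l + 5)/(2*l - 5)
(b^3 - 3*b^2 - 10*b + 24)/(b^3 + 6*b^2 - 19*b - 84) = (b - 2)/(b + 7)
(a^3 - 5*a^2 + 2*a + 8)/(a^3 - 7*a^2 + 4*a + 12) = (a - 4)/(a - 6)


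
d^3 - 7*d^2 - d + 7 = (d - 7)*(d - 1)*(d + 1)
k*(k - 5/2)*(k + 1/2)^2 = k^4 - 3*k^3/2 - 9*k^2/4 - 5*k/8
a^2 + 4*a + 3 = (a + 1)*(a + 3)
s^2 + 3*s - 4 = (s - 1)*(s + 4)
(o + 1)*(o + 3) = o^2 + 4*o + 3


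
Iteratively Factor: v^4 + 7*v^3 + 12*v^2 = (v)*(v^3 + 7*v^2 + 12*v) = v*(v + 3)*(v^2 + 4*v) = v^2*(v + 3)*(v + 4)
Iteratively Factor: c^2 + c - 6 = (c + 3)*(c - 2)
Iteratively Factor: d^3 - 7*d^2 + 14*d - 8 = (d - 4)*(d^2 - 3*d + 2) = (d - 4)*(d - 1)*(d - 2)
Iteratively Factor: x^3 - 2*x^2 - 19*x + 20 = (x - 5)*(x^2 + 3*x - 4) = (x - 5)*(x - 1)*(x + 4)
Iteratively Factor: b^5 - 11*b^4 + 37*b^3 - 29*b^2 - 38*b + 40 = (b + 1)*(b^4 - 12*b^3 + 49*b^2 - 78*b + 40) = (b - 4)*(b + 1)*(b^3 - 8*b^2 + 17*b - 10) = (b - 4)*(b - 2)*(b + 1)*(b^2 - 6*b + 5) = (b - 5)*(b - 4)*(b - 2)*(b + 1)*(b - 1)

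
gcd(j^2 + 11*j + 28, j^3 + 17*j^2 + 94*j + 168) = j^2 + 11*j + 28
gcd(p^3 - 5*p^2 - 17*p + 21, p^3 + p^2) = 1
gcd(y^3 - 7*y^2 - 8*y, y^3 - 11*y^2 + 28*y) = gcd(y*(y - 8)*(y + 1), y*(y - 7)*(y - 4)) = y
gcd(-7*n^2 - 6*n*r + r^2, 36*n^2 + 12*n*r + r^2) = 1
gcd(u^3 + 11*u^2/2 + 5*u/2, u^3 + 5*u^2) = u^2 + 5*u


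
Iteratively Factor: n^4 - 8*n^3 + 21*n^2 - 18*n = (n - 3)*(n^3 - 5*n^2 + 6*n) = (n - 3)*(n - 2)*(n^2 - 3*n) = n*(n - 3)*(n - 2)*(n - 3)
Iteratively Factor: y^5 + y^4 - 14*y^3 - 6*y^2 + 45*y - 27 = (y + 3)*(y^4 - 2*y^3 - 8*y^2 + 18*y - 9) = (y - 3)*(y + 3)*(y^3 + y^2 - 5*y + 3) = (y - 3)*(y - 1)*(y + 3)*(y^2 + 2*y - 3) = (y - 3)*(y - 1)*(y + 3)^2*(y - 1)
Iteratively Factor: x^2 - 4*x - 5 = (x + 1)*(x - 5)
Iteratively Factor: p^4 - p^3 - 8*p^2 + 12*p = (p + 3)*(p^3 - 4*p^2 + 4*p) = (p - 2)*(p + 3)*(p^2 - 2*p) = (p - 2)^2*(p + 3)*(p)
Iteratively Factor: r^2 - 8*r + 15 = (r - 3)*(r - 5)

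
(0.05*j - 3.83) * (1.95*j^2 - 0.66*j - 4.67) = 0.0975*j^3 - 7.5015*j^2 + 2.2943*j + 17.8861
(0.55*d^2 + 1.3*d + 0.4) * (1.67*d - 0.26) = 0.9185*d^3 + 2.028*d^2 + 0.33*d - 0.104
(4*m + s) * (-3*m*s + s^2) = -12*m^2*s + m*s^2 + s^3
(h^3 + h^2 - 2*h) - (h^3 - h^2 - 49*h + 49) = 2*h^2 + 47*h - 49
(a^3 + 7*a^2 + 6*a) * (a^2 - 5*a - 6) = a^5 + 2*a^4 - 35*a^3 - 72*a^2 - 36*a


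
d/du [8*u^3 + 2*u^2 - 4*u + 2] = 24*u^2 + 4*u - 4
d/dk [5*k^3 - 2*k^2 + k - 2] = 15*k^2 - 4*k + 1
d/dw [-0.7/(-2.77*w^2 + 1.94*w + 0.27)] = (1.358 - 3.878*w)/(-2.77*w^2 + 1.94*w + 0.27)^2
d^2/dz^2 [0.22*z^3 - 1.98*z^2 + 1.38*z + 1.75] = 1.32*z - 3.96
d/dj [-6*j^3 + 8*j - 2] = 8 - 18*j^2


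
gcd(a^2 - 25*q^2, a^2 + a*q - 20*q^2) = a + 5*q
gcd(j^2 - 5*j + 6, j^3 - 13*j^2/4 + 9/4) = j - 3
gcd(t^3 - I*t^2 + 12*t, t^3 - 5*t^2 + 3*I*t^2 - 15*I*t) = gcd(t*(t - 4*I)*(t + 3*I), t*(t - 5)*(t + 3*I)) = t^2 + 3*I*t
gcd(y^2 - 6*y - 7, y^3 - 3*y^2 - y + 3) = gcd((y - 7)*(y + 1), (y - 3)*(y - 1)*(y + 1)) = y + 1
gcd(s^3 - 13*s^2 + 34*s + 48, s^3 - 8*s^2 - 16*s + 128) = s - 8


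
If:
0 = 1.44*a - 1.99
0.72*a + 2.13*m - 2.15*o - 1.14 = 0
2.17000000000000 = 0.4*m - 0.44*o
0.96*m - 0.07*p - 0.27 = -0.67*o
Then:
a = 1.38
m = -59.61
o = -59.12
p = -1387.20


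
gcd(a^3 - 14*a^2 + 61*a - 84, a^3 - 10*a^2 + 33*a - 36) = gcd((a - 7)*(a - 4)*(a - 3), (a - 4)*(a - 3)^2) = a^2 - 7*a + 12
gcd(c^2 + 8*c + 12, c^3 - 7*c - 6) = c + 2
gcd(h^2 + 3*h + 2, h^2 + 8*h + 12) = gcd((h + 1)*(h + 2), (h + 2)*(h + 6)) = h + 2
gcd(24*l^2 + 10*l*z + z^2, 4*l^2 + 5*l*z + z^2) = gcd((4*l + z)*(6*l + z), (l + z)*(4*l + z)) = 4*l + z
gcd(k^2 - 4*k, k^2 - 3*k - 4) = k - 4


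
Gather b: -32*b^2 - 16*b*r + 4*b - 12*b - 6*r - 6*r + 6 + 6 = -32*b^2 + b*(-16*r - 8) - 12*r + 12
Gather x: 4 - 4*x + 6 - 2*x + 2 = 12 - 6*x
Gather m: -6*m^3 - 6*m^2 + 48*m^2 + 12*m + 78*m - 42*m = -6*m^3 + 42*m^2 + 48*m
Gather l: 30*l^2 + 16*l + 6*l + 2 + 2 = 30*l^2 + 22*l + 4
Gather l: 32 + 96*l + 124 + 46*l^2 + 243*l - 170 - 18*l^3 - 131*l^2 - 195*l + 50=-18*l^3 - 85*l^2 + 144*l + 36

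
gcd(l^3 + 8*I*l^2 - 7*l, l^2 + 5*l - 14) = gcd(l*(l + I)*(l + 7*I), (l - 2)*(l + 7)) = 1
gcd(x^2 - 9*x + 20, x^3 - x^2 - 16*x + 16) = x - 4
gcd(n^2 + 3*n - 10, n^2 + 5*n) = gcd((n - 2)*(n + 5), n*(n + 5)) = n + 5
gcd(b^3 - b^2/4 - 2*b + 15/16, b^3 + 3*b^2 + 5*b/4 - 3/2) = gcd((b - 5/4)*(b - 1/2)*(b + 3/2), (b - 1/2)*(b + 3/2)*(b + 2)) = b^2 + b - 3/4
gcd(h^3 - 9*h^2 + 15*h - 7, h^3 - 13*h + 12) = h - 1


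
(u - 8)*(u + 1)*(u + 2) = u^3 - 5*u^2 - 22*u - 16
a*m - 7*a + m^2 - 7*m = (a + m)*(m - 7)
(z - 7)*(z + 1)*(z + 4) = z^3 - 2*z^2 - 31*z - 28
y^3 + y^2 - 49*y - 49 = (y - 7)*(y + 1)*(y + 7)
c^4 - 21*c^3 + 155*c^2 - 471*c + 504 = (c - 8)*(c - 7)*(c - 3)^2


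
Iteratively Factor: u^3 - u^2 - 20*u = (u + 4)*(u^2 - 5*u) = u*(u + 4)*(u - 5)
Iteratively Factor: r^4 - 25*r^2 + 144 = (r + 3)*(r^3 - 3*r^2 - 16*r + 48) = (r - 3)*(r + 3)*(r^2 - 16) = (r - 3)*(r + 3)*(r + 4)*(r - 4)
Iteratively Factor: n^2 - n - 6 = (n - 3)*(n + 2)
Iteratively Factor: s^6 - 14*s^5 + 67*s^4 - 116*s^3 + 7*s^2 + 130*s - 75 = (s - 5)*(s^5 - 9*s^4 + 22*s^3 - 6*s^2 - 23*s + 15) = (s - 5)*(s - 1)*(s^4 - 8*s^3 + 14*s^2 + 8*s - 15) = (s - 5)*(s - 1)*(s + 1)*(s^3 - 9*s^2 + 23*s - 15) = (s - 5)*(s - 1)^2*(s + 1)*(s^2 - 8*s + 15) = (s - 5)*(s - 3)*(s - 1)^2*(s + 1)*(s - 5)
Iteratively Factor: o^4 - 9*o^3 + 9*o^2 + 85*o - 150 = (o + 3)*(o^3 - 12*o^2 + 45*o - 50) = (o - 2)*(o + 3)*(o^2 - 10*o + 25) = (o - 5)*(o - 2)*(o + 3)*(o - 5)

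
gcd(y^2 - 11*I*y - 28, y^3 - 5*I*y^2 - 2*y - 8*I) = y - 4*I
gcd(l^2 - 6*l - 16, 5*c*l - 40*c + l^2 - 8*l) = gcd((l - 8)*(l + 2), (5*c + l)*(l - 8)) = l - 8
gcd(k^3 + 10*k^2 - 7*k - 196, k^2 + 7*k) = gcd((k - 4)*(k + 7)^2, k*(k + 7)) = k + 7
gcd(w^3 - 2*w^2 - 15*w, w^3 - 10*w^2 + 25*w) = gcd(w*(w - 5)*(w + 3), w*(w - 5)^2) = w^2 - 5*w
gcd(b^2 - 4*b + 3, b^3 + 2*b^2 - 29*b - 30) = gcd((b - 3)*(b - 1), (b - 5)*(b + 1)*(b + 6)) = 1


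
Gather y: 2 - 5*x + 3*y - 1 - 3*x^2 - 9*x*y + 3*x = -3*x^2 - 2*x + y*(3 - 9*x) + 1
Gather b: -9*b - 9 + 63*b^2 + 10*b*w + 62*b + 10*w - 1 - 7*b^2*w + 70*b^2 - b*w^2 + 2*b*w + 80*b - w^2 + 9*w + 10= b^2*(133 - 7*w) + b*(-w^2 + 12*w + 133) - w^2 + 19*w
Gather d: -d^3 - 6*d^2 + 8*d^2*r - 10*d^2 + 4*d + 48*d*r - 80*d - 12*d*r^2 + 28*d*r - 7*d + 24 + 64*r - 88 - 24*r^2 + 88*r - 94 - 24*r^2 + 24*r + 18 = -d^3 + d^2*(8*r - 16) + d*(-12*r^2 + 76*r - 83) - 48*r^2 + 176*r - 140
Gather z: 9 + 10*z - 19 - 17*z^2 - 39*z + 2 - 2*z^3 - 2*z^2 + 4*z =-2*z^3 - 19*z^2 - 25*z - 8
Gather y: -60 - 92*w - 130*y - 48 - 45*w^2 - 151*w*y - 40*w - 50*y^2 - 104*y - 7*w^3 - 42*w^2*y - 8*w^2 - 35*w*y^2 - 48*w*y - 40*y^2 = -7*w^3 - 53*w^2 - 132*w + y^2*(-35*w - 90) + y*(-42*w^2 - 199*w - 234) - 108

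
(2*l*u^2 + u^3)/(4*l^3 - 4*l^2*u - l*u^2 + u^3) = u^2/(2*l^2 - 3*l*u + u^2)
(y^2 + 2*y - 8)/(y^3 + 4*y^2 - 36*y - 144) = (y - 2)/(y^2 - 36)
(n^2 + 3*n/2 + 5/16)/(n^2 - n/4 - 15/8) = (4*n + 1)/(2*(2*n - 3))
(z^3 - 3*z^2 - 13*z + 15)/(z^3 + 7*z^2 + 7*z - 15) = (z - 5)/(z + 5)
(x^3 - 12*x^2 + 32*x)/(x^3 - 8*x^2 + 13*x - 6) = x*(x^2 - 12*x + 32)/(x^3 - 8*x^2 + 13*x - 6)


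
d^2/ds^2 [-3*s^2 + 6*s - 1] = -6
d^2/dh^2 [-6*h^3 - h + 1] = -36*h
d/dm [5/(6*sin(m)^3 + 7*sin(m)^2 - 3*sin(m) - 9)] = 5*(-18*sin(m)^2 - 14*sin(m) + 3)*cos(m)/(6*sin(m)^3 + 7*sin(m)^2 - 3*sin(m) - 9)^2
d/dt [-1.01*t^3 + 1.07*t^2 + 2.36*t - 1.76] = -3.03*t^2 + 2.14*t + 2.36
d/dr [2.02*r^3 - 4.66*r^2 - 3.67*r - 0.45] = 6.06*r^2 - 9.32*r - 3.67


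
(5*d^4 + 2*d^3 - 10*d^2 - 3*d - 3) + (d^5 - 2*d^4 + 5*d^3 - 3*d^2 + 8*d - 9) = d^5 + 3*d^4 + 7*d^3 - 13*d^2 + 5*d - 12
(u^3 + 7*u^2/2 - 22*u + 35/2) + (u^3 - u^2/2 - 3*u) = 2*u^3 + 3*u^2 - 25*u + 35/2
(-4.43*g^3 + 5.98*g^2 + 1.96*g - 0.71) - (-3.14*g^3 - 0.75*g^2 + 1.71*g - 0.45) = -1.29*g^3 + 6.73*g^2 + 0.25*g - 0.26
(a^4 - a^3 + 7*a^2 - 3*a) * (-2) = -2*a^4 + 2*a^3 - 14*a^2 + 6*a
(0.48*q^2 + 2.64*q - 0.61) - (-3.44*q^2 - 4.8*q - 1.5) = 3.92*q^2 + 7.44*q + 0.89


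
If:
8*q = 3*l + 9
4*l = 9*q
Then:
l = 81/5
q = 36/5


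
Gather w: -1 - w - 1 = -w - 2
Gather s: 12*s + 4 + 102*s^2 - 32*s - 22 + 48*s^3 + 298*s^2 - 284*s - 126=48*s^3 + 400*s^2 - 304*s - 144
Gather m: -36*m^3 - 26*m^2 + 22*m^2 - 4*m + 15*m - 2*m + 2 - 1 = -36*m^3 - 4*m^2 + 9*m + 1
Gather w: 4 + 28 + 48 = 80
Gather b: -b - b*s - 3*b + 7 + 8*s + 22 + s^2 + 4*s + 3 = b*(-s - 4) + s^2 + 12*s + 32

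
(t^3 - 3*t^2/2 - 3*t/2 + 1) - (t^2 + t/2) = t^3 - 5*t^2/2 - 2*t + 1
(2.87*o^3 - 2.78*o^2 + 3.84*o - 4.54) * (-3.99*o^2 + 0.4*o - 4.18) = -11.4513*o^5 + 12.2402*o^4 - 28.4302*o^3 + 31.271*o^2 - 17.8672*o + 18.9772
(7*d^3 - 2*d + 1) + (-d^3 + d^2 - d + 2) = 6*d^3 + d^2 - 3*d + 3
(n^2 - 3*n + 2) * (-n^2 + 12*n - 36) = -n^4 + 15*n^3 - 74*n^2 + 132*n - 72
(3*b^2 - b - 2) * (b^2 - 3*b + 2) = 3*b^4 - 10*b^3 + 7*b^2 + 4*b - 4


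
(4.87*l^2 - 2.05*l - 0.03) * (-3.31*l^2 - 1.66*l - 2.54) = -16.1197*l^4 - 1.2987*l^3 - 8.8675*l^2 + 5.2568*l + 0.0762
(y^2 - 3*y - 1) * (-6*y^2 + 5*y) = -6*y^4 + 23*y^3 - 9*y^2 - 5*y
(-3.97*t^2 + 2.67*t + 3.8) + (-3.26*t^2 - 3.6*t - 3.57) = -7.23*t^2 - 0.93*t + 0.23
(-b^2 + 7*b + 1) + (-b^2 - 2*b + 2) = -2*b^2 + 5*b + 3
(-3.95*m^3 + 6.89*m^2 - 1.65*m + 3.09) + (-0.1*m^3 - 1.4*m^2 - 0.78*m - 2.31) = -4.05*m^3 + 5.49*m^2 - 2.43*m + 0.78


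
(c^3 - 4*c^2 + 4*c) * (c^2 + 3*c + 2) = c^5 - c^4 - 6*c^3 + 4*c^2 + 8*c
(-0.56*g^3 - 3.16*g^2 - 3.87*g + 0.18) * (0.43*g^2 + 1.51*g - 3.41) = -0.2408*g^5 - 2.2044*g^4 - 4.5261*g^3 + 5.0093*g^2 + 13.4685*g - 0.6138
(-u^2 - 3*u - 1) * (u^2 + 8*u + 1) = -u^4 - 11*u^3 - 26*u^2 - 11*u - 1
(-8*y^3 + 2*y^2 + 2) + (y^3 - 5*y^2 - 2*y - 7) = -7*y^3 - 3*y^2 - 2*y - 5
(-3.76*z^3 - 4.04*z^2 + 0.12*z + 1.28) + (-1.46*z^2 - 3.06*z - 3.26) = -3.76*z^3 - 5.5*z^2 - 2.94*z - 1.98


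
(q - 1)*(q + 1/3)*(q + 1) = q^3 + q^2/3 - q - 1/3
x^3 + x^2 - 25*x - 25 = (x - 5)*(x + 1)*(x + 5)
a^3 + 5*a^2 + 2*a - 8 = (a - 1)*(a + 2)*(a + 4)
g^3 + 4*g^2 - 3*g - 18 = (g - 2)*(g + 3)^2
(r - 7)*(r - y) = r^2 - r*y - 7*r + 7*y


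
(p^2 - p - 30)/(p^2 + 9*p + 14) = (p^2 - p - 30)/(p^2 + 9*p + 14)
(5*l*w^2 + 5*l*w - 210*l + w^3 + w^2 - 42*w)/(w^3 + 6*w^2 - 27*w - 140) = (5*l*w - 30*l + w^2 - 6*w)/(w^2 - w - 20)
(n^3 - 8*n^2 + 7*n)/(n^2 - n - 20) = n*(-n^2 + 8*n - 7)/(-n^2 + n + 20)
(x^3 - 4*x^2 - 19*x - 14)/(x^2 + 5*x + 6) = (x^2 - 6*x - 7)/(x + 3)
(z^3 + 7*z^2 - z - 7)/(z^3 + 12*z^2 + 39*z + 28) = (z - 1)/(z + 4)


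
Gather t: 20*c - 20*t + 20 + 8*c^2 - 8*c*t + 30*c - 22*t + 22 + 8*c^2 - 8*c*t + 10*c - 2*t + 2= 16*c^2 + 60*c + t*(-16*c - 44) + 44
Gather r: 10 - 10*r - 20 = -10*r - 10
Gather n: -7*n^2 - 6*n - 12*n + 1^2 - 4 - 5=-7*n^2 - 18*n - 8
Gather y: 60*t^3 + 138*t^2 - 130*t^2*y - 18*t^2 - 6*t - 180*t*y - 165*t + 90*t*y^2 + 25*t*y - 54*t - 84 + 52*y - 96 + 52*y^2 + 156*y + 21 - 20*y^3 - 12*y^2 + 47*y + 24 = 60*t^3 + 120*t^2 - 225*t - 20*y^3 + y^2*(90*t + 40) + y*(-130*t^2 - 155*t + 255) - 135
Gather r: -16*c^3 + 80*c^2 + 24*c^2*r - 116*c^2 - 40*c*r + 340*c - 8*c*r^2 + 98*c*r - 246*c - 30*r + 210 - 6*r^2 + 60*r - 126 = -16*c^3 - 36*c^2 + 94*c + r^2*(-8*c - 6) + r*(24*c^2 + 58*c + 30) + 84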